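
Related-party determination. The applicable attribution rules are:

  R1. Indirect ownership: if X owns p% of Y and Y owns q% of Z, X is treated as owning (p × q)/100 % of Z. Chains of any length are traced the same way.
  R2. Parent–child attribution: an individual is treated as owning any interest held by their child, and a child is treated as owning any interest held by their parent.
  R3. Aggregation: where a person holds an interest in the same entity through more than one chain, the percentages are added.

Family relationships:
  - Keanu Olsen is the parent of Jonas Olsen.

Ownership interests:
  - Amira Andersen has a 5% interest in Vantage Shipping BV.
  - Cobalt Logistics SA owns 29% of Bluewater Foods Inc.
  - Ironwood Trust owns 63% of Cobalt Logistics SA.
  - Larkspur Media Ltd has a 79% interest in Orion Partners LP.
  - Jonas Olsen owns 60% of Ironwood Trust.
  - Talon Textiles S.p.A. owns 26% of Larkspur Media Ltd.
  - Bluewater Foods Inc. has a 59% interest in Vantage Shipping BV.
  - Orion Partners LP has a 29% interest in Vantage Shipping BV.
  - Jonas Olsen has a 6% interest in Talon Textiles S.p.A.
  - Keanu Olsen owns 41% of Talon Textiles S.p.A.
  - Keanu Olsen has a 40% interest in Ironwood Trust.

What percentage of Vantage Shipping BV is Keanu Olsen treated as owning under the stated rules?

13.578902%

By parent–child attribution (R2), Keanu Olsen is treated as also owning Jonas Olsen's interest in Talon Textiles S.p.A, giving 41% + 6% = 47%.
By parent–child attribution (R2), Keanu Olsen is treated as also owning Jonas Olsen's interest in Ironwood Trust, giving 40% + 60% = 100%.
Chain via Talon Textiles S.p.A. → Larkspur Media Ltd → Orion Partners LP (R1): 47% × 26% × 79% × 29% = 2.799602% of Vantage Shipping BV.
Chain via Ironwood Trust → Cobalt Logistics SA → Bluewater Foods Inc. (R1): 100% × 63% × 29% × 59% = 10.7793% of Vantage Shipping BV.
Aggregating (R3): 2.799602% + 10.7793% = 13.578902%.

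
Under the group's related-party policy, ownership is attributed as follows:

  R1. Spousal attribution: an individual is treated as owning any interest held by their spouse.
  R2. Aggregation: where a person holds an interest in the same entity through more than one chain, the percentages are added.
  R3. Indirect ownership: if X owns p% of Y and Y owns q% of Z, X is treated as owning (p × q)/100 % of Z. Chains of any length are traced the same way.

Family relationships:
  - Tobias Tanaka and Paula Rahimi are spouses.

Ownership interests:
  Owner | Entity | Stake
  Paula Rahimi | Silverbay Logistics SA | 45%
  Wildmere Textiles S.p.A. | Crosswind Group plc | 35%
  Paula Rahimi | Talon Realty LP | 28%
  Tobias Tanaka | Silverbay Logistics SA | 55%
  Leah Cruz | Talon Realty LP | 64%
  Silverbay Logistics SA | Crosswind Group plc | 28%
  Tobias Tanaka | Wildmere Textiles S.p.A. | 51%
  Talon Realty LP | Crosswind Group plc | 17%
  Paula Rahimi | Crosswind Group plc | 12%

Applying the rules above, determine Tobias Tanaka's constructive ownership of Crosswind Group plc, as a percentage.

62.61%

By spousal attribution (R1), Tobias Tanaka is treated as also owning Paula Rahimi's interest in Silverbay Logistics SA, giving 55% + 45% = 100%.
By spousal attribution (R1), Tobias Tanaka is treated as owning Paula Rahimi's 28% interest in Talon Realty LP.
By spousal attribution (R1), Tobias Tanaka is treated as owning Paula Rahimi's 12% interest in Crosswind Group plc.
Chain via Wildmere Textiles S.p.A. (R3): 51% × 35% = 17.85% of Crosswind Group plc.
Chain via Silverbay Logistics SA (R3): 100% × 28% = 28% of Crosswind Group plc.
Chain via Talon Realty LP (R3): 28% × 17% = 4.76% of Crosswind Group plc.
Direct interest in Crosswind Group plc: 12%.
Aggregating (R2): 17.85% + 28% + 4.76% + 12% = 62.61%.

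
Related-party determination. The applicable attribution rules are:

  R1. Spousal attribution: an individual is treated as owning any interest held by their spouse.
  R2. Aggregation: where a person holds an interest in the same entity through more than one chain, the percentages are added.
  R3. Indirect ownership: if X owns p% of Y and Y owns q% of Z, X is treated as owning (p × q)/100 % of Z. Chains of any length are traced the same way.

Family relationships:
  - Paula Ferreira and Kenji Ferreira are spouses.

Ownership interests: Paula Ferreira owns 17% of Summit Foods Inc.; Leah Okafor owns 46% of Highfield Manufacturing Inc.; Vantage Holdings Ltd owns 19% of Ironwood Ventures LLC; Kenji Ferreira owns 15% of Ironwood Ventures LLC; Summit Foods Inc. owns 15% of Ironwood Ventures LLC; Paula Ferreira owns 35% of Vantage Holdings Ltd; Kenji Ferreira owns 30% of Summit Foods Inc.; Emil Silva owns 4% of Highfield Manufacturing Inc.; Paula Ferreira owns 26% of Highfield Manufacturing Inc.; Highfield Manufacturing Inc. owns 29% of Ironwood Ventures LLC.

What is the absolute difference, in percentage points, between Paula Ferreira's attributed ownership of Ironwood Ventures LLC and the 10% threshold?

26.24

By spousal attribution (R1), Paula Ferreira is treated as also owning Kenji Ferreira's interest in Summit Foods Inc, giving 17% + 30% = 47%.
By spousal attribution (R1), Paula Ferreira is treated as owning Kenji Ferreira's 15% interest in Ironwood Ventures LLC.
Chain via Vantage Holdings Ltd (R3): 35% × 19% = 6.65% of Ironwood Ventures LLC.
Chain via Summit Foods Inc. (R3): 47% × 15% = 7.05% of Ironwood Ventures LLC.
Chain via Highfield Manufacturing Inc. (R3): 26% × 29% = 7.54% of Ironwood Ventures LLC.
Direct interest in Ironwood Ventures LLC: 15%.
Aggregating (R2): 6.65% + 7.05% + 7.54% + 15% = 36.24%.
36.24% exceeds the 10% threshold by 26.24 percentage points.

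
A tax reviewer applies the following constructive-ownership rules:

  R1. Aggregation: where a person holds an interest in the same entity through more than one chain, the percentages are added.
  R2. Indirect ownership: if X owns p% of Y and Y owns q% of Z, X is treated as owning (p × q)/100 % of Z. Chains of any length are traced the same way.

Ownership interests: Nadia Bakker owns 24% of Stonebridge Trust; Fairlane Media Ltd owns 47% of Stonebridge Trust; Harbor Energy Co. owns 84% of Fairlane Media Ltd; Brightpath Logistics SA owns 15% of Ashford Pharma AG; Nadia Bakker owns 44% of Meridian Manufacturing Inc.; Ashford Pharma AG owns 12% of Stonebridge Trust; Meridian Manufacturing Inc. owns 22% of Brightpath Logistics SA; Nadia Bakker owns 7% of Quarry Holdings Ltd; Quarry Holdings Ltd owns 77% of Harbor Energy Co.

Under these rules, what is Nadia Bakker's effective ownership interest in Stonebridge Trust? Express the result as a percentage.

26.302212%

Chain via Meridian Manufacturing Inc. → Brightpath Logistics SA → Ashford Pharma AG (R2): 44% × 22% × 15% × 12% = 0.17424% of Stonebridge Trust.
Chain via Quarry Holdings Ltd → Harbor Energy Co. → Fairlane Media Ltd (R2): 7% × 77% × 84% × 47% = 2.127972% of Stonebridge Trust.
Direct interest in Stonebridge Trust: 24%.
Aggregating (R1): 0.17424% + 2.127972% + 24% = 26.302212%.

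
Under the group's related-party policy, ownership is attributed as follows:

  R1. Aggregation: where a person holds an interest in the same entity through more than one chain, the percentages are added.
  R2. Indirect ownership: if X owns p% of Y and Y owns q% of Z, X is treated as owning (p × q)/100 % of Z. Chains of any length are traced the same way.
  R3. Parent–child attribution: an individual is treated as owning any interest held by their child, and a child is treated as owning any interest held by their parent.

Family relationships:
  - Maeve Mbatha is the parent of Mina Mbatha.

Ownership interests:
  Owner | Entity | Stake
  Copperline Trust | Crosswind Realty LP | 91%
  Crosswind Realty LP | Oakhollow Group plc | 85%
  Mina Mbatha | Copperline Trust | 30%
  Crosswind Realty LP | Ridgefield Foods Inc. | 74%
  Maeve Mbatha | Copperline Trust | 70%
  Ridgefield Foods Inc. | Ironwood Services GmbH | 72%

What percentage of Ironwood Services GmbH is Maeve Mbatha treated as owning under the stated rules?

By parent–child attribution (R3), Maeve Mbatha is treated as also owning Mina Mbatha's interest in Copperline Trust, giving 70% + 30% = 100%.
Chain via Copperline Trust → Crosswind Realty LP → Ridgefield Foods Inc. (R2): 100% × 91% × 74% × 72% = 48.4848% of Ironwood Services GmbH.

48.4848%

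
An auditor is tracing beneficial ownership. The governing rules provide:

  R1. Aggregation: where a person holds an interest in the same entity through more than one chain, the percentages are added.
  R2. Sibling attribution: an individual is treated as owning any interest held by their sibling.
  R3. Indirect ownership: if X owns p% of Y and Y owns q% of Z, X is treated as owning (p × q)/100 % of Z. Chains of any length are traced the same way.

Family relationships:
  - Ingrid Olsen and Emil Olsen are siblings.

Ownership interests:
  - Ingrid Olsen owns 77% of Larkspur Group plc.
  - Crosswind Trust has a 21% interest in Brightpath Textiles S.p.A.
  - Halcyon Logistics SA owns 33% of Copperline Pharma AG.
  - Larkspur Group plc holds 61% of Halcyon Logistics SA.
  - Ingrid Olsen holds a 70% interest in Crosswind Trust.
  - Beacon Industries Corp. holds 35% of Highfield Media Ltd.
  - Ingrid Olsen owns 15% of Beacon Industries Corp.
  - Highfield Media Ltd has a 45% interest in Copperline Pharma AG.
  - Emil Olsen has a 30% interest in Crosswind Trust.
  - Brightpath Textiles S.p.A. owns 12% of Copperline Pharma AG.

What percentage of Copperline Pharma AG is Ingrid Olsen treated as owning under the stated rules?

20.3826%

By sibling attribution (R2), Ingrid Olsen is treated as also owning Emil Olsen's interest in Crosswind Trust, giving 70% + 30% = 100%.
Chain via Beacon Industries Corp. → Highfield Media Ltd (R3): 15% × 35% × 45% = 2.3625% of Copperline Pharma AG.
Chain via Larkspur Group plc → Halcyon Logistics SA (R3): 77% × 61% × 33% = 15.5001% of Copperline Pharma AG.
Chain via Crosswind Trust → Brightpath Textiles S.p.A. (R3): 100% × 21% × 12% = 2.52% of Copperline Pharma AG.
Aggregating (R1): 2.3625% + 15.5001% + 2.52% = 20.3826%.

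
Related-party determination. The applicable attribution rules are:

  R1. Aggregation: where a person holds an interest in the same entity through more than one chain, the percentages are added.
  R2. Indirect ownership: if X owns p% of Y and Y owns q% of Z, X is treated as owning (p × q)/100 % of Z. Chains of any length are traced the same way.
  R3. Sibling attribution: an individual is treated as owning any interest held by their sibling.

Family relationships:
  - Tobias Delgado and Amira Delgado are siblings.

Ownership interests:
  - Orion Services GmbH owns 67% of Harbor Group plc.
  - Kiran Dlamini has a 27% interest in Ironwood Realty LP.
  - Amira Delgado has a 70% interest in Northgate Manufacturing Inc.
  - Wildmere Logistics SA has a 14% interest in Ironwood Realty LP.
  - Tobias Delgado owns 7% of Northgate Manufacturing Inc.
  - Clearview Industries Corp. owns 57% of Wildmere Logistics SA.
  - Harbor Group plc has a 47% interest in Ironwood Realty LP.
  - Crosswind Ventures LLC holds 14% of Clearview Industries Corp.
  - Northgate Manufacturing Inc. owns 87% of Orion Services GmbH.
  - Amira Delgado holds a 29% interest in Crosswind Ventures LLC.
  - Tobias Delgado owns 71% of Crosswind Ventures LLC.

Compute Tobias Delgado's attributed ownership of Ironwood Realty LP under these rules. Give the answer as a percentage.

By sibling attribution (R3), Tobias Delgado is treated as also owning Amira Delgado's interest in Crosswind Ventures LLC, giving 71% + 29% = 100%.
By sibling attribution (R3), Tobias Delgado is treated as also owning Amira Delgado's interest in Northgate Manufacturing Inc, giving 7% + 70% = 77%.
Chain via Crosswind Ventures LLC → Clearview Industries Corp. → Wildmere Logistics SA (R2): 100% × 14% × 57% × 14% = 1.1172% of Ironwood Realty LP.
Chain via Northgate Manufacturing Inc. → Orion Services GmbH → Harbor Group plc (R2): 77% × 87% × 67% × 47% = 21.095151% of Ironwood Realty LP.
Aggregating (R1): 1.1172% + 21.095151% = 22.212351%.

22.212351%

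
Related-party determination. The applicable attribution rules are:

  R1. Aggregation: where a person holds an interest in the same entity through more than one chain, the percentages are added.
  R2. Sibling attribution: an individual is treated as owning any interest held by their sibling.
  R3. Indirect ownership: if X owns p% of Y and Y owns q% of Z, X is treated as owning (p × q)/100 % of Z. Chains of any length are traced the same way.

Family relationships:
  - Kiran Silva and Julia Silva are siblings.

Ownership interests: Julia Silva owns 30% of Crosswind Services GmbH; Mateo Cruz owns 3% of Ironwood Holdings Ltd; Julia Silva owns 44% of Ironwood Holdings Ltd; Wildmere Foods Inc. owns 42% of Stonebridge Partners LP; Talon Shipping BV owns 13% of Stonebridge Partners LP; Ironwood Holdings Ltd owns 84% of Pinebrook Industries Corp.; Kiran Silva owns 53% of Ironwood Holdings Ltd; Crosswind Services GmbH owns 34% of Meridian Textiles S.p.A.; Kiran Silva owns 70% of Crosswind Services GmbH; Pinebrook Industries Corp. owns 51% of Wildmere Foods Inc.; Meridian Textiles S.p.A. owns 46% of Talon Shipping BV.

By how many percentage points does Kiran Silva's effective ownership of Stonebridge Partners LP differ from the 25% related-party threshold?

5.513784

By sibling attribution (R2), Kiran Silva is treated as also owning Julia Silva's interest in Ironwood Holdings Ltd, giving 53% + 44% = 97%.
By sibling attribution (R2), Kiran Silva is treated as also owning Julia Silva's interest in Crosswind Services GmbH, giving 70% + 30% = 100%.
Chain via Ironwood Holdings Ltd → Pinebrook Industries Corp. → Wildmere Foods Inc. (R3): 97% × 84% × 51% × 42% = 17.453016% of Stonebridge Partners LP.
Chain via Crosswind Services GmbH → Meridian Textiles S.p.A. → Talon Shipping BV (R3): 100% × 34% × 46% × 13% = 2.0332% of Stonebridge Partners LP.
Aggregating (R1): 17.453016% + 2.0332% = 19.486216%.
19.486216% falls short of the 25% threshold by 5.513784 percentage points.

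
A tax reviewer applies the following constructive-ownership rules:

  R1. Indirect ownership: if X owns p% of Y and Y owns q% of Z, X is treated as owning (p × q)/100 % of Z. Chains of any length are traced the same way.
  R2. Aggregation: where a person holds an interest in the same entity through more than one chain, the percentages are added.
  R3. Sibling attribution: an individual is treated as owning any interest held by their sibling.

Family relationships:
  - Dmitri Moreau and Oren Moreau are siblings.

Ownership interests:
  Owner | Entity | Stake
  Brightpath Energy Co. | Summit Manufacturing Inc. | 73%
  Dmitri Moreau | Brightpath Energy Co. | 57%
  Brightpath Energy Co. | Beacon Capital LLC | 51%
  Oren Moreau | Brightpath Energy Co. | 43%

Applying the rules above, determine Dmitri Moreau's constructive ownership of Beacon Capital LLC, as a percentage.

51%

By sibling attribution (R3), Dmitri Moreau is treated as also owning Oren Moreau's interest in Brightpath Energy Co, giving 57% + 43% = 100%.
Chain via Brightpath Energy Co. (R1): 100% × 51% = 51% of Beacon Capital LLC.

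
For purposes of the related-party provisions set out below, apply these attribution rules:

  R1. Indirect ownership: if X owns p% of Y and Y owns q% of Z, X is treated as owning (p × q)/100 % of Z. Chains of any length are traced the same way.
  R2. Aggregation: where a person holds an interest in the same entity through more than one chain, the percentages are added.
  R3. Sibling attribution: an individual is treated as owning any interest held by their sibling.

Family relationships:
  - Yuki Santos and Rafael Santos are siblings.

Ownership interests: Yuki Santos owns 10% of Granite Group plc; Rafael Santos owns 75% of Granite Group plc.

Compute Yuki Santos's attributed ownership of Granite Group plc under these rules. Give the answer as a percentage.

By sibling attribution (R3), Yuki Santos is treated as also owning Rafael Santos's interest in Granite Group plc, giving 10% + 75% = 85%.
Direct interest in Granite Group plc: 85%.

85%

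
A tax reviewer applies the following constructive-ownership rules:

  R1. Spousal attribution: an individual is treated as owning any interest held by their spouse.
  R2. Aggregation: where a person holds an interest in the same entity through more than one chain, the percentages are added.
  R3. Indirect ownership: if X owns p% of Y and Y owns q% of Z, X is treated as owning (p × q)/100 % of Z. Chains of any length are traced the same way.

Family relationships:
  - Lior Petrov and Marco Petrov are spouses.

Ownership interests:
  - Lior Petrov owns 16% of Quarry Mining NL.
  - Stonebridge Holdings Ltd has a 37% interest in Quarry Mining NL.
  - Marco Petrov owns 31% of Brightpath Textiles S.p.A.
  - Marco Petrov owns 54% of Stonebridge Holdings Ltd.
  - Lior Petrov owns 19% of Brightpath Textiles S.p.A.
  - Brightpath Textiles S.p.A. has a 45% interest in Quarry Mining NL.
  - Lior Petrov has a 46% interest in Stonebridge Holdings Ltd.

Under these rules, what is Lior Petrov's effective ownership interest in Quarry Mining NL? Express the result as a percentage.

By spousal attribution (R1), Lior Petrov is treated as also owning Marco Petrov's interest in Stonebridge Holdings Ltd, giving 46% + 54% = 100%.
By spousal attribution (R1), Lior Petrov is treated as also owning Marco Petrov's interest in Brightpath Textiles S.p.A, giving 19% + 31% = 50%.
Chain via Stonebridge Holdings Ltd (R3): 100% × 37% = 37% of Quarry Mining NL.
Chain via Brightpath Textiles S.p.A. (R3): 50% × 45% = 22.5% of Quarry Mining NL.
Direct interest in Quarry Mining NL: 16%.
Aggregating (R2): 37% + 22.5% + 16% = 75.5%.

75.5%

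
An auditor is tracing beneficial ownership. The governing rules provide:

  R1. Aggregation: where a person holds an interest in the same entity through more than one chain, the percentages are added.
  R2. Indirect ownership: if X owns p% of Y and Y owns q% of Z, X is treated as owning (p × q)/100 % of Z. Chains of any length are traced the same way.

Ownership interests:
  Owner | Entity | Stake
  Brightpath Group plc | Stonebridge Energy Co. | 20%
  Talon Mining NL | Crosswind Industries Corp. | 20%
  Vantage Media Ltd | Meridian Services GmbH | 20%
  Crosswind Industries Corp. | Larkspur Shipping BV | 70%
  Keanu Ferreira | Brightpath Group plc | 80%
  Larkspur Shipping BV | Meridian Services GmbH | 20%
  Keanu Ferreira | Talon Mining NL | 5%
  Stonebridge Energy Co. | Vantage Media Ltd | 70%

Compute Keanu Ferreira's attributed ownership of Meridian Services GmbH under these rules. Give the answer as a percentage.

2.38%

Chain via Brightpath Group plc → Stonebridge Energy Co. → Vantage Media Ltd (R2): 80% × 20% × 70% × 20% = 2.24% of Meridian Services GmbH.
Chain via Talon Mining NL → Crosswind Industries Corp. → Larkspur Shipping BV (R2): 5% × 20% × 70% × 20% = 0.14% of Meridian Services GmbH.
Aggregating (R1): 2.24% + 0.14% = 2.38%.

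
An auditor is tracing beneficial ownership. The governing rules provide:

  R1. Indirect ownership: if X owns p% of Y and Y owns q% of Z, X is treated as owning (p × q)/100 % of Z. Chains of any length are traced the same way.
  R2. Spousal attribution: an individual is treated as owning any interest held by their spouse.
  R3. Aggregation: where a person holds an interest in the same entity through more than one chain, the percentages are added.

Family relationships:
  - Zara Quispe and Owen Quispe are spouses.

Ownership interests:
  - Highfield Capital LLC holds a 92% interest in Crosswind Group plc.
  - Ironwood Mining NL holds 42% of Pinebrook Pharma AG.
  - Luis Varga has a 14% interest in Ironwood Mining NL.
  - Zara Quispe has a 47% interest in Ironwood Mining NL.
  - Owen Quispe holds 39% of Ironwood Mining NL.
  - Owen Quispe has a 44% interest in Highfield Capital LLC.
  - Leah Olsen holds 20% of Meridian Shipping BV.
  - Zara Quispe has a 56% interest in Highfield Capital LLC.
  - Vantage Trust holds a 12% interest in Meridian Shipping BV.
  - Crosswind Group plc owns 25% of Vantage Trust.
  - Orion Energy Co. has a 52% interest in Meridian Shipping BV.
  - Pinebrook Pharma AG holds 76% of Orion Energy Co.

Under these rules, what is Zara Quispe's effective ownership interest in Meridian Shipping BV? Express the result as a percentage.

By spousal attribution (R2), Zara Quispe is treated as also owning Owen Quispe's interest in Ironwood Mining NL, giving 47% + 39% = 86%.
By spousal attribution (R2), Zara Quispe is treated as also owning Owen Quispe's interest in Highfield Capital LLC, giving 56% + 44% = 100%.
Chain via Ironwood Mining NL → Pinebrook Pharma AG → Orion Energy Co. (R1): 86% × 42% × 76% × 52% = 14.274624% of Meridian Shipping BV.
Chain via Highfield Capital LLC → Crosswind Group plc → Vantage Trust (R1): 100% × 92% × 25% × 12% = 2.76% of Meridian Shipping BV.
Aggregating (R3): 14.274624% + 2.76% = 17.034624%.

17.034624%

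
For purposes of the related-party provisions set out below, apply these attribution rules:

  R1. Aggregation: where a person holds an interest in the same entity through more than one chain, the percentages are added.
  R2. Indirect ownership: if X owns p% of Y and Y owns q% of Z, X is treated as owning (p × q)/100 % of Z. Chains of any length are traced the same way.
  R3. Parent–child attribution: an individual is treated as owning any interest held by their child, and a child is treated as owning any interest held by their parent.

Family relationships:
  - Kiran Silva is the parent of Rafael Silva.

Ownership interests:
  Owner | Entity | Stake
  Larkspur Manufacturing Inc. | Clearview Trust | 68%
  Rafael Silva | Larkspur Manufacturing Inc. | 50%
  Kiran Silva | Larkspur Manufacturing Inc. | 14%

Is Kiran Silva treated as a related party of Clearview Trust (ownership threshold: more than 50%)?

No

By parent–child attribution (R3), Kiran Silva is treated as also owning Rafael Silva's interest in Larkspur Manufacturing Inc, giving 14% + 50% = 64%.
Chain via Larkspur Manufacturing Inc. (R2): 64% × 68% = 43.52% of Clearview Trust.
43.52% does not exceed the 50% threshold, so Kiran is not a related party to Clearview Trust.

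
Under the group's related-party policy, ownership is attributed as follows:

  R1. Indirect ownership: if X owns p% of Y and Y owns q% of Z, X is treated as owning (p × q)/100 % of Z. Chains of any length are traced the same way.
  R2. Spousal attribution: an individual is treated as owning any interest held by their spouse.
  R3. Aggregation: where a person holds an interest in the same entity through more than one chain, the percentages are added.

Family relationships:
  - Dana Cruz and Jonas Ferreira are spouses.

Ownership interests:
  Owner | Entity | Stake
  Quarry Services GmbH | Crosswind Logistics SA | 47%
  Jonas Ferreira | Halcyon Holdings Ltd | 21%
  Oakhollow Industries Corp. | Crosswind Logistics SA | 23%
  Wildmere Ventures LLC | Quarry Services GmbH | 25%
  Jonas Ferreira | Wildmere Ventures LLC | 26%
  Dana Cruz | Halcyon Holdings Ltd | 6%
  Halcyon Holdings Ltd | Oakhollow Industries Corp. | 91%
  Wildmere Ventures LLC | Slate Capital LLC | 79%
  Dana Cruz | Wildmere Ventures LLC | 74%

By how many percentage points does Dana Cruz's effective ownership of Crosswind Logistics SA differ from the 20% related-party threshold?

2.5989

By spousal attribution (R2), Dana Cruz is treated as also owning Jonas Ferreira's interest in Wildmere Ventures LLC, giving 74% + 26% = 100%.
By spousal attribution (R2), Dana Cruz is treated as also owning Jonas Ferreira's interest in Halcyon Holdings Ltd, giving 6% + 21% = 27%.
Chain via Wildmere Ventures LLC → Quarry Services GmbH (R1): 100% × 25% × 47% = 11.75% of Crosswind Logistics SA.
Chain via Halcyon Holdings Ltd → Oakhollow Industries Corp. (R1): 27% × 91% × 23% = 5.6511% of Crosswind Logistics SA.
Aggregating (R3): 11.75% + 5.6511% = 17.4011%.
17.4011% falls short of the 20% threshold by 2.5989 percentage points.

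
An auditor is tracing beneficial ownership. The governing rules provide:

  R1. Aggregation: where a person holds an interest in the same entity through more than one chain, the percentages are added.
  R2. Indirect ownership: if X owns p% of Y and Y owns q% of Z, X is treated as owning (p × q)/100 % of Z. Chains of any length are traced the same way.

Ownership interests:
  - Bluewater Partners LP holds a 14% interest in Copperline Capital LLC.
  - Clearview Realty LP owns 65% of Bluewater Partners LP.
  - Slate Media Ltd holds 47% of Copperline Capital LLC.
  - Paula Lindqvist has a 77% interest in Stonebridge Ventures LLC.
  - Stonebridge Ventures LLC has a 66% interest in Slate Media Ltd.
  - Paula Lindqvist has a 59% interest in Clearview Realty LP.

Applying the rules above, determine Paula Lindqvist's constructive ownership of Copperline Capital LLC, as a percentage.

29.2544%

Chain via Stonebridge Ventures LLC → Slate Media Ltd (R2): 77% × 66% × 47% = 23.8854% of Copperline Capital LLC.
Chain via Clearview Realty LP → Bluewater Partners LP (R2): 59% × 65% × 14% = 5.369% of Copperline Capital LLC.
Aggregating (R1): 23.8854% + 5.369% = 29.2544%.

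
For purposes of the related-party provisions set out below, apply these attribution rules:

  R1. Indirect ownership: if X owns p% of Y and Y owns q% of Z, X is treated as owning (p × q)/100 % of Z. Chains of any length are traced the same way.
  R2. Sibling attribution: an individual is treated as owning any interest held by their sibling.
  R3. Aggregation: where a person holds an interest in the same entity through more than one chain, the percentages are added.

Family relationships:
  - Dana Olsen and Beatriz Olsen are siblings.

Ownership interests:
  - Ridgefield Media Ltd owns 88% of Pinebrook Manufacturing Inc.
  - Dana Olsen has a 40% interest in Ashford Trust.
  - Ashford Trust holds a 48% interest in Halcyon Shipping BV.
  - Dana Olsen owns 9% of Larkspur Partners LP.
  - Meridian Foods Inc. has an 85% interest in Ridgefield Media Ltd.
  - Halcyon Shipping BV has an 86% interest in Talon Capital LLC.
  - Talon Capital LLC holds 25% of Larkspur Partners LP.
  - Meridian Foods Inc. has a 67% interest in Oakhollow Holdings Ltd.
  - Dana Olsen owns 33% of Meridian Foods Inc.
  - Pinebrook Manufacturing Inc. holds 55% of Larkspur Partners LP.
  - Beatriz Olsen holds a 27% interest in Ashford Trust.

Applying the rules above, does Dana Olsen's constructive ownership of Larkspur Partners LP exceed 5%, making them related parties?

By sibling attribution (R2), Dana Olsen is treated as also owning Beatriz Olsen's interest in Ashford Trust, giving 40% + 27% = 67%.
Chain via Meridian Foods Inc. → Ridgefield Media Ltd → Pinebrook Manufacturing Inc. (R1): 33% × 85% × 88% × 55% = 13.5762% of Larkspur Partners LP.
Chain via Ashford Trust → Halcyon Shipping BV → Talon Capital LLC (R1): 67% × 48% × 86% × 25% = 6.9144% of Larkspur Partners LP.
Direct interest in Larkspur Partners LP: 9%.
Aggregating (R3): 13.5762% + 6.9144% + 9% = 29.4906%.
29.4906% exceeds the 5% threshold, so Dana is a related party to Larkspur Partners LP.

Yes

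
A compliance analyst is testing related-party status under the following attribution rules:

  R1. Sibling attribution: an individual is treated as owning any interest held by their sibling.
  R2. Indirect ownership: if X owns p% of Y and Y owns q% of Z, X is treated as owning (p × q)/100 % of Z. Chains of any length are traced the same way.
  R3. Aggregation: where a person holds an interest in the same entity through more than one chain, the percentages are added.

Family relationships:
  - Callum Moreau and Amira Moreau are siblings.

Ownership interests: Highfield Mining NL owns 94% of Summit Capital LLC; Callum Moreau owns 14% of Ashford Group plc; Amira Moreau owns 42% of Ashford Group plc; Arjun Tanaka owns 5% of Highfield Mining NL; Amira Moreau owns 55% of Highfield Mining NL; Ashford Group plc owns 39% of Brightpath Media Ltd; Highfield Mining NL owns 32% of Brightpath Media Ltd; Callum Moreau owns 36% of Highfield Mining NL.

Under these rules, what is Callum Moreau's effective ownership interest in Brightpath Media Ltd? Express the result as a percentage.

By sibling attribution (R1), Callum Moreau is treated as also owning Amira Moreau's interest in Highfield Mining NL, giving 36% + 55% = 91%.
By sibling attribution (R1), Callum Moreau is treated as also owning Amira Moreau's interest in Ashford Group plc, giving 14% + 42% = 56%.
Chain via Highfield Mining NL (R2): 91% × 32% = 29.12% of Brightpath Media Ltd.
Chain via Ashford Group plc (R2): 56% × 39% = 21.84% of Brightpath Media Ltd.
Aggregating (R3): 29.12% + 21.84% = 50.96%.

50.96%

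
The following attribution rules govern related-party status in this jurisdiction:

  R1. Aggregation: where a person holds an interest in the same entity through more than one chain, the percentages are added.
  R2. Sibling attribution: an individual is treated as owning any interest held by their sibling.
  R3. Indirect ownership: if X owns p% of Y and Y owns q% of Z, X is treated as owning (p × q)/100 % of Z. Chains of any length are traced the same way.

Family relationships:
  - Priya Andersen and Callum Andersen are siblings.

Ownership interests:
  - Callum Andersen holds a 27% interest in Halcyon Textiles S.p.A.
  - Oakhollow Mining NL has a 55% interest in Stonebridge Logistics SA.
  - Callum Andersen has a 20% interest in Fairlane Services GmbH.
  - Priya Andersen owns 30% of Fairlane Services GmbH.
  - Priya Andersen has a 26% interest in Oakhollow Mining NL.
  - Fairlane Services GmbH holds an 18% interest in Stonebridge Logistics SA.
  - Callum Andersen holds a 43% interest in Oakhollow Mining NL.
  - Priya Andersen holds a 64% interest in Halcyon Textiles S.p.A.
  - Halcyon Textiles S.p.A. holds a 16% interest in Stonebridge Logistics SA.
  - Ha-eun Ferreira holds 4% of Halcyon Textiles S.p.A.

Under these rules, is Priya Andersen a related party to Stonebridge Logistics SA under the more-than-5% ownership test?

By sibling attribution (R2), Priya Andersen is treated as also owning Callum Andersen's interest in Halcyon Textiles S.p.A, giving 64% + 27% = 91%.
By sibling attribution (R2), Priya Andersen is treated as also owning Callum Andersen's interest in Fairlane Services GmbH, giving 30% + 20% = 50%.
By sibling attribution (R2), Priya Andersen is treated as also owning Callum Andersen's interest in Oakhollow Mining NL, giving 26% + 43% = 69%.
Chain via Halcyon Textiles S.p.A. (R3): 91% × 16% = 14.56% of Stonebridge Logistics SA.
Chain via Fairlane Services GmbH (R3): 50% × 18% = 9% of Stonebridge Logistics SA.
Chain via Oakhollow Mining NL (R3): 69% × 55% = 37.95% of Stonebridge Logistics SA.
Aggregating (R1): 14.56% + 9% + 37.95% = 61.51%.
61.51% exceeds the 5% threshold, so Priya is a related party to Stonebridge Logistics SA.

Yes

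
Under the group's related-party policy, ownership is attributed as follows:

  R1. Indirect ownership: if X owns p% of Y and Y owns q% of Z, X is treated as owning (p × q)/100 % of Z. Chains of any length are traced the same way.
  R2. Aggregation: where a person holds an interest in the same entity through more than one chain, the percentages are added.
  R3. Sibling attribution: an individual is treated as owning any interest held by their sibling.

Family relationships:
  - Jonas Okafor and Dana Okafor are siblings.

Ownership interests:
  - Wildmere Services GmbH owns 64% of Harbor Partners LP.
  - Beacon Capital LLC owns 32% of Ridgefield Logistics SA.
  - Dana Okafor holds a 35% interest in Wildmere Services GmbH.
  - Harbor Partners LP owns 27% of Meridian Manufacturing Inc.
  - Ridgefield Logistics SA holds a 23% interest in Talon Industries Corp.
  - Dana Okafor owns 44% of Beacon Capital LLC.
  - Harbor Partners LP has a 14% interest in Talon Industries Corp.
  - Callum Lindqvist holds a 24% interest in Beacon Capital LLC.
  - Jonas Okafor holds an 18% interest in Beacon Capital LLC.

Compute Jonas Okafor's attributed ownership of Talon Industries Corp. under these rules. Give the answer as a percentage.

7.6992%

By sibling attribution (R3), Jonas Okafor is treated as also owning Dana Okafor's interest in Beacon Capital LLC, giving 18% + 44% = 62%.
By sibling attribution (R3), Jonas Okafor is treated as owning Dana Okafor's 35% interest in Wildmere Services GmbH.
Chain via Beacon Capital LLC → Ridgefield Logistics SA (R1): 62% × 32% × 23% = 4.5632% of Talon Industries Corp.
Chain via Wildmere Services GmbH → Harbor Partners LP (R1): 35% × 64% × 14% = 3.136% of Talon Industries Corp.
Aggregating (R2): 4.5632% + 3.136% = 7.6992%.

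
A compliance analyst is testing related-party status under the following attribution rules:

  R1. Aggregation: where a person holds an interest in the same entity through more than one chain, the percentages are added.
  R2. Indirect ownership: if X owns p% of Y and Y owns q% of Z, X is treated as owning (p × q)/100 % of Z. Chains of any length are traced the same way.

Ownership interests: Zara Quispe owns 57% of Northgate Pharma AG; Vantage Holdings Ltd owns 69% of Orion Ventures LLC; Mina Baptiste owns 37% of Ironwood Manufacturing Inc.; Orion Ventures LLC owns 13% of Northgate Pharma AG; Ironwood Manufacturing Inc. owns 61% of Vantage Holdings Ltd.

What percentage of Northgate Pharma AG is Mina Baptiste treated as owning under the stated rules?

2.024529%

Chain via Ironwood Manufacturing Inc. → Vantage Holdings Ltd → Orion Ventures LLC (R2): 37% × 61% × 69% × 13% = 2.024529% of Northgate Pharma AG.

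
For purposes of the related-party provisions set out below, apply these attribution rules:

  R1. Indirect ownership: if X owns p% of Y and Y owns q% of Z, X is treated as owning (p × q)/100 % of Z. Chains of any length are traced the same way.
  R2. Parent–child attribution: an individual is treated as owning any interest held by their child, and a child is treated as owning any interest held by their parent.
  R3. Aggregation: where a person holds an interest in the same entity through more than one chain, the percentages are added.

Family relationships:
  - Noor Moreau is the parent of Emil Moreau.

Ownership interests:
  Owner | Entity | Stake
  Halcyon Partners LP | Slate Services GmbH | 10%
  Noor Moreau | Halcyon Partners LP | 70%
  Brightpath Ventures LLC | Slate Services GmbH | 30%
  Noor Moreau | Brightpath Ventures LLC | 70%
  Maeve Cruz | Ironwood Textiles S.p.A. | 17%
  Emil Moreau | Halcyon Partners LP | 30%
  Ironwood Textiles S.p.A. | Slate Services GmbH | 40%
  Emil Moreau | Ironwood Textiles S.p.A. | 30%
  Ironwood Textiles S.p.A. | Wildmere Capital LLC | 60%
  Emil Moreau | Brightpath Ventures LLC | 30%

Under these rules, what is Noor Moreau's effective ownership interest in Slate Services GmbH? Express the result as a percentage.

52%

By parent–child attribution (R2), Noor Moreau is treated as also owning Emil Moreau's interest in Brightpath Ventures LLC, giving 70% + 30% = 100%.
By parent–child attribution (R2), Noor Moreau is treated as also owning Emil Moreau's interest in Halcyon Partners LP, giving 70% + 30% = 100%.
By parent–child attribution (R2), Noor Moreau is treated as owning Emil Moreau's 30% interest in Ironwood Textiles S.p.A.
Chain via Brightpath Ventures LLC (R1): 100% × 30% = 30% of Slate Services GmbH.
Chain via Halcyon Partners LP (R1): 100% × 10% = 10% of Slate Services GmbH.
Chain via Ironwood Textiles S.p.A. (R1): 30% × 40% = 12% of Slate Services GmbH.
Aggregating (R3): 30% + 10% + 12% = 52%.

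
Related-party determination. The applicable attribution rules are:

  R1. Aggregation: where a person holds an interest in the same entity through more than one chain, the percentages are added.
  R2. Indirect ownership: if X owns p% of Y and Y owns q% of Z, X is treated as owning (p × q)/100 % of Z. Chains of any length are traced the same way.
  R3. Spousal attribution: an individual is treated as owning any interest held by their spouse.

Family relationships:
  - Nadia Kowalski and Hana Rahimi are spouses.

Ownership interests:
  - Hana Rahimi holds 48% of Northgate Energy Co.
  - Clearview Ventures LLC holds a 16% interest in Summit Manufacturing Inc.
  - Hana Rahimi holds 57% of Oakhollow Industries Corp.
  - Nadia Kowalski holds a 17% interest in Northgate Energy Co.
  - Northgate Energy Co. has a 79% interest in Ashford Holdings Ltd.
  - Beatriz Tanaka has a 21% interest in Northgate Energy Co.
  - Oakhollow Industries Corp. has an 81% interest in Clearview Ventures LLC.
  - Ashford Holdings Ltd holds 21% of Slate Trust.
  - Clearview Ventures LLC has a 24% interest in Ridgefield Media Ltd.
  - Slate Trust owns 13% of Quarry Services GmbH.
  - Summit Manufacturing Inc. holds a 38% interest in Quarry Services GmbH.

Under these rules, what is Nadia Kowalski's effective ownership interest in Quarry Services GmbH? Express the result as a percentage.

4.208991%

By spousal attribution (R3), Nadia Kowalski is treated as also owning Hana Rahimi's interest in Northgate Energy Co, giving 17% + 48% = 65%.
By spousal attribution (R3), Nadia Kowalski is treated as owning Hana Rahimi's 57% interest in Oakhollow Industries Corp.
Chain via Northgate Energy Co. → Ashford Holdings Ltd → Slate Trust (R2): 65% × 79% × 21% × 13% = 1.401855% of Quarry Services GmbH.
Chain via Oakhollow Industries Corp. → Clearview Ventures LLC → Summit Manufacturing Inc. (R2): 57% × 81% × 16% × 38% = 2.807136% of Quarry Services GmbH.
Aggregating (R1): 1.401855% + 2.807136% = 4.208991%.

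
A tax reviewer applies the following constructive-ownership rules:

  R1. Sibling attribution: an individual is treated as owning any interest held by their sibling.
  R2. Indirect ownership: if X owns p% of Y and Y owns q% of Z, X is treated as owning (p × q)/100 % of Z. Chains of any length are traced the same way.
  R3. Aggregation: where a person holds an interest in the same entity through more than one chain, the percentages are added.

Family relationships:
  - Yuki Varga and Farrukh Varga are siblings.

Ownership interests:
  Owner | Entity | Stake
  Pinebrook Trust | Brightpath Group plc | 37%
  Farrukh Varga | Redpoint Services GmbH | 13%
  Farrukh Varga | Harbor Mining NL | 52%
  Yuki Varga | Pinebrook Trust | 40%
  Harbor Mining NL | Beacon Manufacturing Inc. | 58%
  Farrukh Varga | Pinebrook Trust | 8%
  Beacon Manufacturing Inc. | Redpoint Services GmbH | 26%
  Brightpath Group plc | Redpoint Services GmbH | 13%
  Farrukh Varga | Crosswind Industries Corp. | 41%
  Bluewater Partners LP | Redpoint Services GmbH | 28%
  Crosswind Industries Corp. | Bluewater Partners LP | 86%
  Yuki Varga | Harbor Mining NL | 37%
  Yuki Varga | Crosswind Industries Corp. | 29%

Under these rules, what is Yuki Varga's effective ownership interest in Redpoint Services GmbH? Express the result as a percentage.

45.586%

By sibling attribution (R1), Yuki Varga is treated as also owning Farrukh Varga's interest in Crosswind Industries Corp, giving 29% + 41% = 70%.
By sibling attribution (R1), Yuki Varga is treated as also owning Farrukh Varga's interest in Pinebrook Trust, giving 40% + 8% = 48%.
By sibling attribution (R1), Yuki Varga is treated as also owning Farrukh Varga's interest in Harbor Mining NL, giving 37% + 52% = 89%.
By sibling attribution (R1), Yuki Varga is treated as owning Farrukh Varga's 13% interest in Redpoint Services GmbH.
Chain via Crosswind Industries Corp. → Bluewater Partners LP (R2): 70% × 86% × 28% = 16.856% of Redpoint Services GmbH.
Chain via Pinebrook Trust → Brightpath Group plc (R2): 48% × 37% × 13% = 2.3088% of Redpoint Services GmbH.
Chain via Harbor Mining NL → Beacon Manufacturing Inc. (R2): 89% × 58% × 26% = 13.4212% of Redpoint Services GmbH.
Direct interest in Redpoint Services GmbH: 13%.
Aggregating (R3): 16.856% + 2.3088% + 13.4212% + 13% = 45.586%.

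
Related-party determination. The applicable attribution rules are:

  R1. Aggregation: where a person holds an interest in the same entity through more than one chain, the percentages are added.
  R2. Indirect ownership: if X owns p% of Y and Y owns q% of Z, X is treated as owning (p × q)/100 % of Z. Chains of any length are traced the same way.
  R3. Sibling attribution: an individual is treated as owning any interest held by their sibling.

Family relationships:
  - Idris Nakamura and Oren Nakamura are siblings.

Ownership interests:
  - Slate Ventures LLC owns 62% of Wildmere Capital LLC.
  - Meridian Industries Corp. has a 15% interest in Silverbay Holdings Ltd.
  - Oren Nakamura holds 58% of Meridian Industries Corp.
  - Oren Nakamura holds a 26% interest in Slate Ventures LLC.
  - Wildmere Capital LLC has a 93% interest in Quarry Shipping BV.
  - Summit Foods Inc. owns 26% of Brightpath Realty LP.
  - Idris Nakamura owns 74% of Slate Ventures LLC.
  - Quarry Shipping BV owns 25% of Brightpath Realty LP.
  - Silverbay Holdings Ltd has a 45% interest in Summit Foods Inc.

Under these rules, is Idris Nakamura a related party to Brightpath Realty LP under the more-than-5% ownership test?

By sibling attribution (R3), Idris Nakamura is treated as also owning Oren Nakamura's interest in Slate Ventures LLC, giving 74% + 26% = 100%.
By sibling attribution (R3), Idris Nakamura is treated as owning Oren Nakamura's 58% interest in Meridian Industries Corp.
Chain via Slate Ventures LLC → Wildmere Capital LLC → Quarry Shipping BV (R2): 100% × 62% × 93% × 25% = 14.415% of Brightpath Realty LP.
Chain via Meridian Industries Corp. → Silverbay Holdings Ltd → Summit Foods Inc. (R2): 58% × 15% × 45% × 26% = 1.0179% of Brightpath Realty LP.
Aggregating (R1): 14.415% + 1.0179% = 15.4329%.
15.4329% exceeds the 5% threshold, so Idris is a related party to Brightpath Realty LP.

Yes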